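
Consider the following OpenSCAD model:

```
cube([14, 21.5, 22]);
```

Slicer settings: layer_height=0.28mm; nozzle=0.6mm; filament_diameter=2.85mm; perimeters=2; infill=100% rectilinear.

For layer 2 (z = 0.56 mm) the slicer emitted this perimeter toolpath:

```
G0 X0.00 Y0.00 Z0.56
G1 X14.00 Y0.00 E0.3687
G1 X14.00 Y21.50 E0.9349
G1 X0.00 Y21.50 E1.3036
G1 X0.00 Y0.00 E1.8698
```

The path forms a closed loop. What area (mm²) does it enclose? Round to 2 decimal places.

Apply the shoelace formula to the sequence of (X, Y) vertices; enclosed area = 301.00 mm².

301.00 mm²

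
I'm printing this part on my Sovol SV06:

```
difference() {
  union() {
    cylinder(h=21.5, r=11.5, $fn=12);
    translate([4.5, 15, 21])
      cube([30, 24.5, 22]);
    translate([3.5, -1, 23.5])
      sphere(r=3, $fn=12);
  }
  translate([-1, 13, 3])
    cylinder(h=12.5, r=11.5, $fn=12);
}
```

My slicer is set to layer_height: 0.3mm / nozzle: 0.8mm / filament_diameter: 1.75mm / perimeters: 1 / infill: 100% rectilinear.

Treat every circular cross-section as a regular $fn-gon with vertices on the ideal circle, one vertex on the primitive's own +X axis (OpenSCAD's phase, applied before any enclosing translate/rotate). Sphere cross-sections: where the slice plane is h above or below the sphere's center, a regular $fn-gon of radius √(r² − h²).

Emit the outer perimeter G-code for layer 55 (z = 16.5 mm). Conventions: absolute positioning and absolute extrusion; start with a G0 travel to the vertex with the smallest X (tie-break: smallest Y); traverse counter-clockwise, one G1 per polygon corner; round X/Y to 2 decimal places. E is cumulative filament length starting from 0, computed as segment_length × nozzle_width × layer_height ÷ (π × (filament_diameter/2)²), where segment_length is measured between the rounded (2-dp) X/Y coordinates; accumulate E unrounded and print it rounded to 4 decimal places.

G0 X-11.50 Y0.00 Z16.50
G1 X-9.96 Y-5.75 E0.5940
G1 X-5.75 Y-9.96 E1.1880
G1 X0.00 Y-11.50 E1.7820
G1 X5.75 Y-9.96 E2.3760
G1 X9.96 Y-5.75 E2.9700
G1 X11.50 Y0.00 E3.5640
G1 X9.96 Y5.75 E4.1579
G1 X5.75 Y9.96 E4.7520
G1 X0.00 Y11.50 E5.3460
G1 X-5.75 Y9.96 E5.9399
G1 X-9.96 Y5.75 E6.5340
G1 X-11.50 Y0.00 E7.1280

At z = 16.5 mm: the r=11.5 cylinder gives a regular 12-gon of circumradius 11.5 (constant along its height); the cube at (4.5, 15) is not intersected at this z (z outside [21, 43]); the sphere at (3.5, -1) is absent (|z−center|=7.000 > r=3); Merging all regions: only the r=11.5 cylinder is present, so the union is just that shape — 1 connected region; the cylinder at (-1, 13) is not intersected at this z (z outside [3, 15.5]); Taking the first minus the rest: none of the subtracted shapes is present at this height, so the result so far is unchanged — 1 connected region. The outline is a single polygon with 12 vertices. Extrusion per mm of travel: 0.8 × 0.3 / (π × 0.875²) = 0.099780. Accumulating E over each segment gives final E = 7.1280.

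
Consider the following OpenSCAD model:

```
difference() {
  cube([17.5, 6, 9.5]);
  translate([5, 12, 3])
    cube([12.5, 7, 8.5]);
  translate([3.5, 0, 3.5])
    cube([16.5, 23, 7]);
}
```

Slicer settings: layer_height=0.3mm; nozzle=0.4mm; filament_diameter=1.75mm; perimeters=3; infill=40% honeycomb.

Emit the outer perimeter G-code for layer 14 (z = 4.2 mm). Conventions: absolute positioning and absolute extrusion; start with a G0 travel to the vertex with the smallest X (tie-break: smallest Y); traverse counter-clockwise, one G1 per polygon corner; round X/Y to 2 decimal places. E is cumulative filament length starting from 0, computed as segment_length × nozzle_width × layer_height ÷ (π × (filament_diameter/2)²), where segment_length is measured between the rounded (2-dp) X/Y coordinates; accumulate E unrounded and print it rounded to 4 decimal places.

G0 X0.00 Y0.00 Z4.20
G1 X3.50 Y0.00 E0.1746
G1 X3.50 Y6.00 E0.4740
G1 X0.00 Y6.00 E0.6486
G1 X0.00 Y0.00 E0.9479

At z = 4.2 mm: the 17.5×6 cube contributes its full rectangle; the 12.5×7 cube at (5, 12) contributes its full rectangle; the cube at (3.5, 0) is present — its section is the full 16.5×23 rectangle; Taking the first minus the rest: starting from the 17.5×6 cube, the 12.5×7 cube at (5, 12) misses the remaining region (no effect); the 16.5×23 cube at (3.5, 0) partially overlaps it — only the 84.00 mm² overlap (of its 379.50 mm²) is removed, clipping the outline — 1 connected region. The outline is a single polygon with 4 vertices. Extrusion per mm of travel: 0.4 × 0.3 / (π × 0.875²) = 0.049890. Accumulating E over each segment gives final E = 0.9479.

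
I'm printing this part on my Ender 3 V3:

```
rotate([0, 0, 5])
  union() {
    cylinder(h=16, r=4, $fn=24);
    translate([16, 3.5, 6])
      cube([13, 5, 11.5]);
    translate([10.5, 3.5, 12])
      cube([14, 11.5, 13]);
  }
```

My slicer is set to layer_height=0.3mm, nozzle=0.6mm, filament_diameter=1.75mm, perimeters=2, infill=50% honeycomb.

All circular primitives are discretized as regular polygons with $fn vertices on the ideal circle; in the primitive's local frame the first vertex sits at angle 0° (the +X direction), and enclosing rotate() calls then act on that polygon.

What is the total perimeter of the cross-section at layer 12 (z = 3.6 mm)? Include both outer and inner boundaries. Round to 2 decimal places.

25.06 mm

At z = 3.6 mm: the cylinder: section is a regular 24-gon, circumradius r=4 (perimeter = 2·24·4.000·sin(180°/24) = 25.06 mm); the cube at (16, 3.5) is absent (z outside [6, 17.5]); the cube at (10.5, 3.5) does not reach this height (z outside [12, 25]); Taking the union: only the r=4 cylinder is present, so the union is just that shape — boundary = 25.06 mm; (rotated 5° about Z; rotation is an isometry so areas/perimeters/island counts are preserved). Overall, the cross-section is a single solid region. Total boundary length (outer) = 25.06 mm.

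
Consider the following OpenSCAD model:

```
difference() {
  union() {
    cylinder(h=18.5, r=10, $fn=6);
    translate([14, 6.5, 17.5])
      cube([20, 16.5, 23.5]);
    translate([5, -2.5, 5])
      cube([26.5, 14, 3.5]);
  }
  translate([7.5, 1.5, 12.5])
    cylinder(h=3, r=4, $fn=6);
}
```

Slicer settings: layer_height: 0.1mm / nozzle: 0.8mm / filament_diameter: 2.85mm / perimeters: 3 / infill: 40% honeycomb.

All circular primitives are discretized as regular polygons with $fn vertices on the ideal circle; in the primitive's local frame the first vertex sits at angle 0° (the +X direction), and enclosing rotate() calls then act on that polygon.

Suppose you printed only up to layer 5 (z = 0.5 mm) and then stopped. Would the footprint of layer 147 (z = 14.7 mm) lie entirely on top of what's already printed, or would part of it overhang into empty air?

entirely on top

Compare the two slices. At z = 0.5: the r=10 cylinder contributes a regular 6-gon of circumradius 10 (area = (6/2)·10.000²·sin(360°/6) = 259.81 mm²); the cube at (14, 6.5) is absent (z outside [17.5, 41]); the cube at (5, -2.5) is not intersected at this z (z outside [5, 8.5]); Merging all regions: only the r=10 cylinder is present, so the union is just that shape — area = 259.81 mm²; the cylinder at (7.5, 1.5) does not reach this height (z outside [12.5, 15.5]); Subtracting the remaining from the first: none of the subtracted shapes is present at this height, so that combined region is unchanged — area = 259.81 mm². At z = 14.7: the r=10 cylinder contributes a regular 6-gon of circumradius 10 (area = (6/2)·10.000²·sin(360°/6) = 259.81 mm²); the cube at (14, 6.5) is not intersected at this z (z outside [17.5, 41]); the cube at (5, -2.5) is absent (z outside [5, 8.5]); Taking the union: only the r=10 cylinder is present, so the union is just that shape — area = 259.81 mm²; the r=4 cylinder at (7.5, 1.5) gives a regular 6-gon of circumradius 4 (constant along its height) (area = (6/2)·4.000²·sin(360°/6) = 41.57 mm²); Taking the first minus the rest: starting from the result so far (259.81 mm²), the r=4 cylinder at (7.5, 1.5) partially overlaps it — only the 29.88 mm² overlap (of its 41.57 mm²) is removed, clipping the outline — area = 229.93 mm². Checking containment: the cross-section at z = 14.7 is a subset of the cross-section at z = 0.5.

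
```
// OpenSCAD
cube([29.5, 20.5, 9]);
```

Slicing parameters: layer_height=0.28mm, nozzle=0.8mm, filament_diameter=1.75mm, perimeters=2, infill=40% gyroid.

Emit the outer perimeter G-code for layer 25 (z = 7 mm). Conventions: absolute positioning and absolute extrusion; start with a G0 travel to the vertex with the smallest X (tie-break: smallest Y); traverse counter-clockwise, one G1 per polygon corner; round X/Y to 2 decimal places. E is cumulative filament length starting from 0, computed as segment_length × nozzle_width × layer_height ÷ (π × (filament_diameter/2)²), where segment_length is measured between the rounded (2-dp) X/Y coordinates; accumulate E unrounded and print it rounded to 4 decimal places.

G0 X0.00 Y0.00 Z7.00
G1 X29.50 Y0.00 E2.7473
G1 X29.50 Y20.50 E4.6564
G1 X0.00 Y20.50 E7.4037
G1 X0.00 Y0.00 E9.3128

At z = 7 mm: the 29.5×20.5 cube contributes its full rectangle. The outline is a single polygon with 4 vertices. Extrusion per mm of travel: 0.8 × 0.28 / (π × 0.875²) = 0.093128. Accumulating E over each segment gives final E = 9.3128.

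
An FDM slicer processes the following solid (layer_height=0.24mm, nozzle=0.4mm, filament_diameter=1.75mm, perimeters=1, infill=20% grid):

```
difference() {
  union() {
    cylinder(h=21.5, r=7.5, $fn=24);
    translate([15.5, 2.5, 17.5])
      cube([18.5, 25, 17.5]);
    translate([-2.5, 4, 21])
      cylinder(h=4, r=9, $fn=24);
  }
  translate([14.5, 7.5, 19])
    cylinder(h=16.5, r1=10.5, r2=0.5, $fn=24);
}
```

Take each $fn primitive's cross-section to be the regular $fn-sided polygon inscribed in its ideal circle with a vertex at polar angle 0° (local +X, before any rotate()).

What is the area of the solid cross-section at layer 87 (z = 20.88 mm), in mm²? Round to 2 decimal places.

At z = 20.88 mm: the r=7.5 cylinder gives a regular 24-gon of circumradius 7.5 (constant along its height) (area = (24/2)·7.500²·sin(360°/24) = 174.70 mm²); the 18.5×25 cube at (15.5, 2.5) contributes its full rectangle (area 462.50 mm²); the cylinder at (-2.5, 4) is not intersected at this z (z outside [21, 25]); Merging all regions: the 2 present regions are separate (no shared area or edge), so areas and boundary lengths simply add and each stays a separate island — area = 637.20 mm²; the cone at (14.5, 7.5) (r1=10.5→r2=0.5) has section circumradius 9.361 here — a regular 24-gon (area = (24/2)·9.361²·sin(360°/24) = 272.14 mm²); After the difference (first − rest): starting from that combined region (637.20 mm²), the cone at (14.5, 7.5) partially overlaps it — only the 99.05 mm² overlap (of its 272.14 mm²) is removed, clipping the outline — area = 538.16 mm². Overall, the cross-section has 2 separate islands. Net area = 538.16 mm².

538.16 mm²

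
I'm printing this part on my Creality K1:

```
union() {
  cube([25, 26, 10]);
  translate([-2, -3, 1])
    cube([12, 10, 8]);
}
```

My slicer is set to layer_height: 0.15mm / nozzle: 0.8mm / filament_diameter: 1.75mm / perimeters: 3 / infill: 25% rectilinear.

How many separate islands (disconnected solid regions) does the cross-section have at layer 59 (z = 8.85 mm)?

At z = 8.85 mm: the cube is present — its section is the full 25×26 rectangle; the cube at (-2, -3) (footprint 12×10) is included at this height; Merging all regions: the regions partially overlap (shared area 70.00 mm²), so overlapping operands fuse into one piece — 1 connected region. Overall, the cross-section is a single solid region. Island count = 1.

1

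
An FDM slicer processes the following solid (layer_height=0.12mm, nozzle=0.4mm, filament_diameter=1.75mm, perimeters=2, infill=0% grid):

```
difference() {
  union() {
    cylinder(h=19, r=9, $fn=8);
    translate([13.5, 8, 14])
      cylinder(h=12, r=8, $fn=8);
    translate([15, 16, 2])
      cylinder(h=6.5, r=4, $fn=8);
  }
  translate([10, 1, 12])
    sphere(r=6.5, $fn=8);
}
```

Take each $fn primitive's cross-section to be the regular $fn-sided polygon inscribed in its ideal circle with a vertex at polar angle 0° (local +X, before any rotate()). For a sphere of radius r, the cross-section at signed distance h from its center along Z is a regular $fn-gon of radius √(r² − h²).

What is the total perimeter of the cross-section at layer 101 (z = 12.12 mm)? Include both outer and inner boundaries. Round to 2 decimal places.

At z = 12.12 mm: the r=9 cylinder contributes a regular 8-gon of circumradius 9 (perimeter = 2·8·9.000·sin(180°/8) = 55.11 mm); the cylinder at (13.5, 8) is not intersected at this z (z outside [14, 26]); the cylinder at (15, 16) does not reach this height (z outside [2, 8.5]); Combining (union): only the r=9 cylinder is present, so the union is just that shape — boundary = 55.11 mm; the sphere at (10, 1): section is a regular 8-gon, circumradius = √(r²−h²) = √(6.5²−0.12²) = 6.499 (perimeter = 2·8·6.499·sin(180°/8) = 39.79 mm); After the difference (first − rest): starting from the result so far, the r=6.5 sphere at (10, 1) partially overlaps it — only the 33.70 mm² overlap (of its 119.46 mm²) is removed, clipping the outline — boundary = 56.94 mm. Overall, the cross-section is a single solid region. Total boundary length (outer) = 56.94 mm.

56.94 mm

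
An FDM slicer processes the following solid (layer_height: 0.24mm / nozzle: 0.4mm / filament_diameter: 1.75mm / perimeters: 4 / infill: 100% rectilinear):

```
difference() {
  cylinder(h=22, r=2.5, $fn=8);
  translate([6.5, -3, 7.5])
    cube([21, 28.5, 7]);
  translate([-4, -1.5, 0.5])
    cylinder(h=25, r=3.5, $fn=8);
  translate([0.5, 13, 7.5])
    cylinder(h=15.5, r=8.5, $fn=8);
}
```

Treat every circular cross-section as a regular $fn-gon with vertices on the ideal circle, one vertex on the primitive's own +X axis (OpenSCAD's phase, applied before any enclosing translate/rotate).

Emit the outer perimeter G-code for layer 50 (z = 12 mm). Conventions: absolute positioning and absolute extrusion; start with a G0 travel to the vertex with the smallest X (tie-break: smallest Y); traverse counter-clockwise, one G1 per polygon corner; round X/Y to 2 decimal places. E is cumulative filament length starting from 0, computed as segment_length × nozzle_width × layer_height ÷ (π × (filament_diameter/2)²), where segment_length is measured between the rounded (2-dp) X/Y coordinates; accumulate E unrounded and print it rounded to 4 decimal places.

At z = 12 mm: the r=2.5 cylinder contributes a regular 8-gon of circumradius 2.5; the cube at (6.5, -3) (footprint 21×28.5) is included at this height; the cylinder at (-4, -1.5): section is a regular 8-gon, circumradius r=3.5; the cylinder at (0.5, 13): section is a regular 8-gon, circumradius r=8.5; Taking the first minus the rest: starting from the r=2.5 cylinder, the 21×28.5 cube at (6.5, -3) misses the remaining region (no effect); the r=3.5 cylinder at (-4, -1.5) partially overlaps it — only the 3.65 mm² overlap (of its 34.65 mm²) is removed, clipping the outline; the r=8.5 cylinder at (0.5, 13) misses the remaining region (no effect) — 1 connected region. The outline is a single polygon with 10 vertices. Extrusion per mm of travel: 0.4 × 0.24 / (π × 0.875²) = 0.039912. Accumulating E over each segment gives final E = 0.5982.

G0 X-2.01 Y1.18 Z12.00
G1 X-1.53 Y0.97 E0.0209
G1 X-0.50 Y-1.50 E0.1277
G1 X-0.78 Y-2.18 E0.1571
G1 X0.00 Y-2.50 E0.1907
G1 X1.77 Y-1.77 E0.2671
G1 X2.50 Y0.00 E0.3436
G1 X1.77 Y1.77 E0.4200
G1 X0.00 Y2.50 E0.4964
G1 X-1.77 Y1.77 E0.5728
G1 X-2.01 Y1.18 E0.5982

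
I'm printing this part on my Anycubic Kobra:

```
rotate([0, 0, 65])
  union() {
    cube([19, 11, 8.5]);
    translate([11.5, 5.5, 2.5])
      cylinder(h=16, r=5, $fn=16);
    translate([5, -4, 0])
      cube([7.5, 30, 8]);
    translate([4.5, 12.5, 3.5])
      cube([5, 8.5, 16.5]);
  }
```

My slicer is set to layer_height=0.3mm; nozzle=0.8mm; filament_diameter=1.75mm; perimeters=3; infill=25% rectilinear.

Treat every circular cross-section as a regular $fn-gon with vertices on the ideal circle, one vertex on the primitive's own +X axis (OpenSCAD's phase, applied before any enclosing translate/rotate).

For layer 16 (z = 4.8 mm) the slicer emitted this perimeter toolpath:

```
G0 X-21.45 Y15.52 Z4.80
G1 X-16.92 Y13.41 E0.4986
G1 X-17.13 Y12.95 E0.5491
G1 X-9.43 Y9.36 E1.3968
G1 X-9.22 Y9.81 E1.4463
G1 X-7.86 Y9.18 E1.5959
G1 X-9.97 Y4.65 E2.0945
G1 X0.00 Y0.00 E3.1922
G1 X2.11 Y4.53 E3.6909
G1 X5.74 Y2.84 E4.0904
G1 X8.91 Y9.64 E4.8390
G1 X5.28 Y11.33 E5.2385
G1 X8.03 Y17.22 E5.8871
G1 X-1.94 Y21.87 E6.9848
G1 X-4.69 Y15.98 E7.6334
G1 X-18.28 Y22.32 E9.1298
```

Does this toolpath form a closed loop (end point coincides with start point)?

Start point (G0): (-21.45, 15.52). End point (last G1): the path does not return to the start — open.

no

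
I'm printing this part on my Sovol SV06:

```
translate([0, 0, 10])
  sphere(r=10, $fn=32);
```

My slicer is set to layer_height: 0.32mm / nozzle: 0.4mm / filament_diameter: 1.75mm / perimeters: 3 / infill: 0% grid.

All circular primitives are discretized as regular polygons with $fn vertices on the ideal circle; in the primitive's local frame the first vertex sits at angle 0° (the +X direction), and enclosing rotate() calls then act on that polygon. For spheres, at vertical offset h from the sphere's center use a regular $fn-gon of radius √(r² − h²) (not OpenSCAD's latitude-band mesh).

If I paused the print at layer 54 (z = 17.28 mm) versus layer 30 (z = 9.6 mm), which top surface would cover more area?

layer 30 (z = 9.6 mm)

Layer 54 (z = 17.28): the r=10 sphere contributes a regular 32-gon of circumradius √(10²−7.28²) = 6.856 (area = (32/2)·6.856²·sin(360°/32) = 146.71 mm²). So its area = 146.71 mm². Layer 30 (z = 9.6): the r=10 sphere contributes a regular 32-gon of circumradius √(10²−0.4²) = 9.992 (area = (32/2)·9.992²·sin(360°/32) = 311.65 mm²). So its area = 311.65 mm². Layer 30 is larger (311.65 vs 146.71 mm²).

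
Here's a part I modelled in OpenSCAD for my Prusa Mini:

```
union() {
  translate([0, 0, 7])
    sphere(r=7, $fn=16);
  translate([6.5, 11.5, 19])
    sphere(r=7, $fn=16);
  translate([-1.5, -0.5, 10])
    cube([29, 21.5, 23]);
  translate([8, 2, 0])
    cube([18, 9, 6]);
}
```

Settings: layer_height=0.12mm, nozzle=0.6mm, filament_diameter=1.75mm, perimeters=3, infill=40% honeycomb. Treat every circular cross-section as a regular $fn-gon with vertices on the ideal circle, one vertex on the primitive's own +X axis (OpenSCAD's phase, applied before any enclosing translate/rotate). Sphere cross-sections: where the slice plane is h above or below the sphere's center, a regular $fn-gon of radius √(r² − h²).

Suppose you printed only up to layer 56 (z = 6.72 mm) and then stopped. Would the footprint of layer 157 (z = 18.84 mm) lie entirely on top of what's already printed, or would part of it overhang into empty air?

Compare the two slices. At z = 6.72: the sphere: section is a regular 16-gon, circumradius = √(r²−h²) = √(7²−0.28²) = 6.994 (area = (16/2)·6.994²·sin(360°/16) = 149.77 mm²); the sphere at (6.5, 11.5) is absent (|z−center|=12.280 > r=7); the cube at (-1.5, -0.5) is absent (z outside [10, 33]); the cube at (8, 2) is absent (z outside [0, 6]); Combining (union): only the r=7 sphere is present, so the union is just that shape — area = 149.77 mm². At z = 18.84: the sphere is absent (|z−center|=11.840 > r=7); the r=7 sphere at (6.5, 11.5) slices to a regular 16-gon of circumradius 6.998 (√(r²−h²) with h=0.16 from center) (area = (16/2)·6.998²·sin(360°/16) = 149.93 mm²); the cube at (-1.5, -0.5) (footprint 29×21.5) is included at this height (area 623.50 mm²); the cube at (8, 2) is absent (z outside [0, 6]); Merging all regions: the r=7 sphere at (6.5, 11.5) lies entirely inside the 29×21.5 cube at (-1.5, -0.5), so the union is just the 29×21.5 cube at (-1.5, -0.5) — area = 623.50 mm². Checking containment: at z = 18.84 the cross-section extends beyond the z = 6.72 cross-section by about 571.57 mm².

part overhangs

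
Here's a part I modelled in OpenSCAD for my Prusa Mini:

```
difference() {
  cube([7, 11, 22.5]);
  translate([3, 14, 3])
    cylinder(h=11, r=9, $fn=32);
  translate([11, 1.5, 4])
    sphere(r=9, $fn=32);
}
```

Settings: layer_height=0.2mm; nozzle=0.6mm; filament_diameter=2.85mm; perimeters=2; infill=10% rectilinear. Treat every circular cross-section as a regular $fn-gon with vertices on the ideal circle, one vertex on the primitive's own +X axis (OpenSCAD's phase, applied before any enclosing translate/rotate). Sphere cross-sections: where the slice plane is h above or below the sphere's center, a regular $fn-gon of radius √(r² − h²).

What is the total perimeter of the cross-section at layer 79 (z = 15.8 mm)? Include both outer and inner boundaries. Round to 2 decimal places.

At z = 15.8 mm: the cube is present — its section is the full 7×11 rectangle (perimeter 36.00 mm); the cylinder at (3, 14) does not reach this height (z outside [3, 14]); the sphere at (11, 1.5) does not reach this height (|z−center|=11.800 > r=9); Taking the first minus the rest: none of the subtracted shapes is present at this height, so the 7×11 cube is unchanged — boundary = 36.00 mm. Overall, the cross-section is a single solid region. Total boundary length (outer) = 36.00 mm.

36.00 mm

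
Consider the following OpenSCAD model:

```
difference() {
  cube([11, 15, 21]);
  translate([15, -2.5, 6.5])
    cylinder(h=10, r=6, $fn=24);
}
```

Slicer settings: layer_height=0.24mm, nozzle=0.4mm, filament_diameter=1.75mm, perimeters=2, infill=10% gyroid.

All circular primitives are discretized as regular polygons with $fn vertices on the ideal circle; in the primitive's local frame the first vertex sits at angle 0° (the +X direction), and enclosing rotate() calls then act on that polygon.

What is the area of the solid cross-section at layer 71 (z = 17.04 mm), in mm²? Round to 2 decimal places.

At z = 17.04 mm: the cube (footprint 11×15) is included at this height (area 165.00 mm²); the cylinder at (15, -2.5) is absent (z outside [6.5, 16.5]); Subtracting the remaining from the first: none of the subtracted shapes is present at this height, so the 11×15 cube is unchanged — area = 165.00 mm². Overall, the cross-section is a single solid region. Net area = 165.00 mm².

165.00 mm²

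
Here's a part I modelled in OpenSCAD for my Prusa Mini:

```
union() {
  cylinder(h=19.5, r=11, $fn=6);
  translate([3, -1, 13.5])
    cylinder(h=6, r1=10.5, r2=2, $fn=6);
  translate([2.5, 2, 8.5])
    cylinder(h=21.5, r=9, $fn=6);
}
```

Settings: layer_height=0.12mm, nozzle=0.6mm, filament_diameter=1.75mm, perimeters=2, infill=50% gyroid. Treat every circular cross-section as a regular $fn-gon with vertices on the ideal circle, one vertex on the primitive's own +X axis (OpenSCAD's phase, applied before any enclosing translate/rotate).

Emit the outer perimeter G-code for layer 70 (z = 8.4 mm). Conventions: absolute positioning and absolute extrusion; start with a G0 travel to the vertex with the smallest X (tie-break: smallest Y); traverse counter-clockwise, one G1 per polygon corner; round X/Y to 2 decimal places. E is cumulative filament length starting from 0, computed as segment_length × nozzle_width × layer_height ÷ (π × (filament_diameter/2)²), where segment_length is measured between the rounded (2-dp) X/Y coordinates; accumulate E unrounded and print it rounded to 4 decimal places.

At z = 8.4 mm: the cylinder: section is a regular 6-gon, circumradius r=11; the cone at (3, -1) is absent (z outside [13.5, 19.5]); the cylinder at (2.5, 2) is not intersected at this z (z outside [8.5, 30]); Combining (union): only the r=11 cylinder is present, so the union is just that shape — 1 connected region. The outline is a single polygon with 6 vertices. Extrusion per mm of travel: 0.6 × 0.12 / (π × 0.875²) = 0.029934. Accumulating E over each segment gives final E = 1.9760.

G0 X-11.00 Y0.00 Z8.40
G1 X-5.50 Y-9.53 E0.3294
G1 X5.50 Y-9.53 E0.6586
G1 X11.00 Y0.00 E0.9880
G1 X5.50 Y9.53 E1.3174
G1 X-5.50 Y9.53 E1.6467
G1 X-11.00 Y0.00 E1.9760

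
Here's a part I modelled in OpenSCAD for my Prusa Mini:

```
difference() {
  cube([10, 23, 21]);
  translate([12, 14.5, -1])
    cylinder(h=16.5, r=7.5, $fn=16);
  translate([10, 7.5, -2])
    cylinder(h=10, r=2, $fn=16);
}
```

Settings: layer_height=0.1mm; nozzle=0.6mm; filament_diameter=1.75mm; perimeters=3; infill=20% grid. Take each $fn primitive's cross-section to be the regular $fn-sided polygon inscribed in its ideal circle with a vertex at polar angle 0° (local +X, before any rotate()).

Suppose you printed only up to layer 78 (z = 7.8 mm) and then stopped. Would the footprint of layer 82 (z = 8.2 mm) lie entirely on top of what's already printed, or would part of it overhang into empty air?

part overhangs

Compare the two slices. At z = 7.8: the 10×23 cube contributes its full rectangle (area 230.00 mm²); the r=7.5 cylinder at (12, 14.5) gives a regular 16-gon of circumradius 7.5 (constant along its height) (area = (16/2)·7.500²·sin(360°/16) = 172.21 mm²); the r=2 cylinder at (10, 7.5) gives a regular 16-gon of circumradius 2 (constant along its height) (area = (16/2)·2.000²·sin(360°/16) = 12.25 mm²); Taking the first minus the rest: starting from the 10×23 cube (230.00 mm²), the r=7.5 cylinder at (12, 14.5) partially overlaps it — only the 56.90 mm² overlap (of its 172.21 mm²) is removed, clipping the outline; the r=2 cylinder at (10, 7.5) partially overlaps it — only the 3.49 mm² overlap (of its 12.25 mm²) is removed, clipping the outline — area = 169.61 mm². At z = 8.2: the cube (footprint 10×23) is included at this height (area 230.00 mm²); the cylinder at (12, 14.5): section is a regular 16-gon, circumradius r=7.5 (area = (16/2)·7.500²·sin(360°/16) = 172.21 mm²); the cylinder at (10, 7.5) does not reach this height (z outside [-2, 8]); Taking the first minus the rest: starting from the 10×23 cube (230.00 mm²), the r=7.5 cylinder at (12, 14.5) partially overlaps it — only the 56.90 mm² overlap (of its 172.21 mm²) is removed, clipping the outline — area = 173.10 mm². Checking containment: at z = 8.2 the cross-section extends beyond the z = 7.8 cross-section by about 3.49 mm².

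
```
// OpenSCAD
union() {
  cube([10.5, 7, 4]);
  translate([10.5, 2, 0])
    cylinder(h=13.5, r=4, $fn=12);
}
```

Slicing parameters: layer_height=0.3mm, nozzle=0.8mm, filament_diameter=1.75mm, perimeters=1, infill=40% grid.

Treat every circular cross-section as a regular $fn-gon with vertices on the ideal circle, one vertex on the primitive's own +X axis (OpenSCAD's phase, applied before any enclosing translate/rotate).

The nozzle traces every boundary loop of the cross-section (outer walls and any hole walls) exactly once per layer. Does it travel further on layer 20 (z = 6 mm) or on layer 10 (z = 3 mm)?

Layer 20 (z = 6): the cube is absent (z outside [0, 4]); the r=4 cylinder at (10.5, 2) gives a regular 12-gon of circumradius 4 (constant along its height) (perimeter = 2·12·4.000·sin(180°/12) = 24.85 mm); Merging all regions: only the r=4 cylinder at (10.5, 2) is present, so the union is just that shape — boundary = 24.85 mm. So its perimeter = 24.85 mm. Layer 10 (z = 3): the 10.5×7 cube contributes its full rectangle (perimeter 35.00 mm); the cylinder at (10.5, 2): section is a regular 12-gon, circumradius r=4 (perimeter = 2·12·4.000·sin(180°/12) = 24.85 mm); Merging all regions: the regions partially overlap (shared area 19.46 mm²), so the edge portions inside another operand are dropped and the merged outline is re-measured after clipping — boundary = 42.10 mm. So its perimeter = 42.10 mm. Layer 10 is larger (42.10 vs 24.85 mm).

layer 10 (z = 3 mm)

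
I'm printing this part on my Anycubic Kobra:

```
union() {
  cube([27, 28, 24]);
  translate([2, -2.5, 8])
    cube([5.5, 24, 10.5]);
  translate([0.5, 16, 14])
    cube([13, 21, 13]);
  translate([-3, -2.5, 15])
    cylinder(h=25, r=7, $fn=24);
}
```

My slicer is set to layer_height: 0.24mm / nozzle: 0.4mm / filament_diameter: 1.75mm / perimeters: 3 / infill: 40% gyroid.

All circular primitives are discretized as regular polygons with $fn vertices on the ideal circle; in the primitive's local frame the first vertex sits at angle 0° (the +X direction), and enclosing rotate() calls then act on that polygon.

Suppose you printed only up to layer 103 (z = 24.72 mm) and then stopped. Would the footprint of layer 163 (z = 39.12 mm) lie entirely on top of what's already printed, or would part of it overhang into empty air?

entirely on top

Compare the two slices. At z = 24.72: the cube is absent (z outside [0, 24]); the cube at (2, -2.5) is absent (z outside [8, 18.5]); the cube at (0.5, 16) (footprint 13×21) is included at this height (area 273.00 mm²); the r=7 cylinder at (-3, -2.5) contributes a regular 24-gon of circumradius 7 (area = (24/2)·7.000²·sin(360°/24) = 152.19 mm²); Merging all regions: the 2 present regions are separate (no shared area or edge), so areas and boundary lengths simply add and each stays a separate island — area = 425.19 mm². At z = 39.12: the cube is absent (z outside [0, 24]); the cube at (2, -2.5) does not reach this height (z outside [8, 18.5]); the cube at (0.5, 16) is absent (z outside [14, 27]); the r=7 cylinder at (-3, -2.5) gives a regular 24-gon of circumradius 7 (constant along its height) (area = (24/2)·7.000²·sin(360°/24) = 152.19 mm²); Combining (union): only the r=7 cylinder at (-3, -2.5) is present, so the union is just that shape — area = 152.19 mm². Checking containment: the cross-section at z = 39.12 is a subset of the cross-section at z = 24.72.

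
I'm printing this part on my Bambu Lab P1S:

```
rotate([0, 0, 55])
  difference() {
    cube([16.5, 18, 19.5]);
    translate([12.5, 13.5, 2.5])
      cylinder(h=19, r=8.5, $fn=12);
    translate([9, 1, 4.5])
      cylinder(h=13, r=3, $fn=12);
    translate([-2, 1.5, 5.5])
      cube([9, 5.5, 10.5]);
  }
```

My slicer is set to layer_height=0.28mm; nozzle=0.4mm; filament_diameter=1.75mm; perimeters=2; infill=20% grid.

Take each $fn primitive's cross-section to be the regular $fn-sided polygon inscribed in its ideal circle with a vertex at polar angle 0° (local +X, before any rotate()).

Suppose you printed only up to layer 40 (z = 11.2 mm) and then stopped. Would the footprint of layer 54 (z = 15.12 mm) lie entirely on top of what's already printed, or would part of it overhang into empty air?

entirely on top

Compare the two slices. At z = 11.2: the cube (footprint 16.5×18) is included at this height (area 297.00 mm²); the cylinder at (12.5, 13.5): section is a regular 12-gon, circumradius r=8.5 (area = (12/2)·8.500²·sin(360°/12) = 216.75 mm²); the cylinder at (9, 1): section is a regular 12-gon, circumradius r=3 (area = (12/2)·3.000²·sin(360°/12) = 27.00 mm²); the cube at (-2, 1.5) (footprint 9×5.5) is included at this height (area 49.50 mm²); Taking the first minus the rest: starting from the 16.5×18 cube (297.00 mm²), the r=8.5 cylinder at (12.5, 13.5) partially overlaps it — only the 139.56 mm² overlap (of its 216.75 mm²) is removed, clipping the outline; the r=3 cylinder at (9, 1) partially overlaps it — only the 19.23 mm² overlap (of its 27.00 mm²) is removed, clipping the outline; the 9×5.5 cube at (-2, 1.5) partially overlaps it — only the 37.59 mm² overlap (of its 49.50 mm²) is removed, clipping the outline — area = 100.62 mm²; (rotated 55° about Z; rotation is an isometry so areas/perimeters/island counts are preserved). At z = 15.12: the 16.5×18 cube contributes its full rectangle (area 297.00 mm²); the r=8.5 cylinder at (12.5, 13.5) contributes a regular 12-gon of circumradius 8.5 (area = (12/2)·8.500²·sin(360°/12) = 216.75 mm²); the cylinder at (9, 1): section is a regular 12-gon, circumradius r=3 (area = (12/2)·3.000²·sin(360°/12) = 27.00 mm²); the cube at (-2, 1.5) (footprint 9×5.5) is included at this height (area 49.50 mm²); After the difference (first − rest): starting from the 16.5×18 cube (297.00 mm²), the r=8.5 cylinder at (12.5, 13.5) partially overlaps it — only the 139.56 mm² overlap (of its 216.75 mm²) is removed, clipping the outline; the r=3 cylinder at (9, 1) partially overlaps it — only the 19.23 mm² overlap (of its 27.00 mm²) is removed, clipping the outline; the 9×5.5 cube at (-2, 1.5) partially overlaps it — only the 37.59 mm² overlap (of its 49.50 mm²) is removed, clipping the outline — area = 100.62 mm²; (whole slice rotated 55° about Z — lengths, areas and connectivity unchanged). Checking containment: the cross-section at z = 15.12 is a subset of the cross-section at z = 11.2.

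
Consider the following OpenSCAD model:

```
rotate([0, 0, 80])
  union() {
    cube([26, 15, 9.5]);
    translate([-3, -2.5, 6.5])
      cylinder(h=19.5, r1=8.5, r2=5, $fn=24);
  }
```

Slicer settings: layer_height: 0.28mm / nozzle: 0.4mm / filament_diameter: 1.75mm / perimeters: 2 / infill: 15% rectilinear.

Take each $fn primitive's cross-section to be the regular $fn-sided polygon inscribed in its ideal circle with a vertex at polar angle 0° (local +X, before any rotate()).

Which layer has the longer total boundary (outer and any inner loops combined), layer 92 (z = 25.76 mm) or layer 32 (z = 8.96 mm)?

layer 32 (z = 8.96 mm)

Layer 92 (z = 25.76): the cube is absent (z outside [0, 9.5]); the cone at (-3, -2.5) (r1=8.5→r2=5) has section circumradius 5.043 here — a regular 24-gon (perimeter = 2·24·5.043·sin(180°/24) = 31.60 mm); Combining (union): only the cone at (-3, -2.5) is present, so the union is just that shape — boundary = 31.60 mm; (rotated 80° about Z; rotation is an isometry so areas/perimeters/island counts are preserved). So its perimeter = 31.60 mm. Layer 32 (z = 8.96): the cube (footprint 26×15) is included at this height (perimeter 82.00 mm); the cone at (-3, -2.5) (r1=8.5→r2=5) has section circumradius 8.058 here — a regular 24-gon (perimeter = 2·24·8.058·sin(180°/24) = 50.49 mm); Combining (union): the regions partially overlap (shared area 14.75 mm²), so the edge portions inside another operand are dropped and the merged outline is re-measured after clipping — boundary = 115.99 mm; (rotated 80° about Z; rotation is an isometry so areas/perimeters/island counts are preserved). So its perimeter = 115.99 mm. Layer 32 is larger (115.99 vs 31.60 mm).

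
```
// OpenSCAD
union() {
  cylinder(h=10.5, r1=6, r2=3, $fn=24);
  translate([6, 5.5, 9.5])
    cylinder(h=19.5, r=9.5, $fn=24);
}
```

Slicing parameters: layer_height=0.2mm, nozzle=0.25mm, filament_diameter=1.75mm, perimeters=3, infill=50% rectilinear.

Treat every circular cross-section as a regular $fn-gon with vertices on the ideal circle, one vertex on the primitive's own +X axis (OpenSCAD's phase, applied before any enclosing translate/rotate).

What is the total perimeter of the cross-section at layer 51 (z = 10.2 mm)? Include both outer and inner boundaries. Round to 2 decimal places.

61.46 mm

At z = 10.2 mm: the cone (r1=6→r2=3) has section circumradius 3.086 here — a regular 24-gon (perimeter = 2·24·3.086·sin(180°/24) = 19.33 mm); the r=9.5 cylinder at (6, 5.5) gives a regular 24-gon of circumradius 9.5 (constant along its height) (perimeter = 2·24·9.500·sin(180°/24) = 59.52 mm); Merging all regions: the regions partially overlap (shared area 21.72 mm²), so the edge portions inside another operand are dropped and the merged outline is re-measured after clipping — boundary = 61.46 mm. Overall, the cross-section is a single solid region. Total boundary length (outer) = 61.46 mm.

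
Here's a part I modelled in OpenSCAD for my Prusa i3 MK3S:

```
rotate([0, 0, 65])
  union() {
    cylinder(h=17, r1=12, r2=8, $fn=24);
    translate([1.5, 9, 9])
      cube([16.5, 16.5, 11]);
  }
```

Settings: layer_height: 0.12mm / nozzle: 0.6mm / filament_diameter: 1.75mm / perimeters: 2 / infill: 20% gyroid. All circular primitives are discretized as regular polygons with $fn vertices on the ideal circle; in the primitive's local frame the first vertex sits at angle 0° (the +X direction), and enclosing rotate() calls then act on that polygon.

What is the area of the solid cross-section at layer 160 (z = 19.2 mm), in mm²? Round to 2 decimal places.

At z = 19.2 mm: the cone is absent (z outside [0, 17]); the cube at (1.5, 9) (footprint 16.5×16.5) is included at this height (area 272.25 mm²); Taking the union: only the 16.5×16.5 cube at (1.5, 9) is present, so the union is just that shape — area = 272.25 mm²; (rotated 65° about Z; rotation is an isometry so areas/perimeters/island counts are preserved). Overall, the cross-section is a single solid region. Net area = 272.25 mm².

272.25 mm²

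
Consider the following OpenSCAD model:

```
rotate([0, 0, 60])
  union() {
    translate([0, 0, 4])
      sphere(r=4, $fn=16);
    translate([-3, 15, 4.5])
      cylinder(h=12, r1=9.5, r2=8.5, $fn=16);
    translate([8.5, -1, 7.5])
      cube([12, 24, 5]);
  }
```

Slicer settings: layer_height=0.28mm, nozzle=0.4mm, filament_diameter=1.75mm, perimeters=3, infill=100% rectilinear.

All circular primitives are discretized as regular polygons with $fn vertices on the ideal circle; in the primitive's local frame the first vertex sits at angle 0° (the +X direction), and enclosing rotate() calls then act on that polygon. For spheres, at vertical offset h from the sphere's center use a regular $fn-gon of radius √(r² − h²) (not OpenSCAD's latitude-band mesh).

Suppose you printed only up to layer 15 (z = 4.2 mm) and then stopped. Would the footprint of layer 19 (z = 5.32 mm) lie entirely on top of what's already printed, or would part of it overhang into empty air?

Compare the two slices. At z = 4.2: the r=4 sphere slices to a regular 16-gon of circumradius 3.995 (√(r²−h²) with h=0.2 from center) (area = (16/2)·3.995²·sin(360°/16) = 48.86 mm²); the cone at (-3, 15) does not reach this height (z outside [4.5, 16.5]); the cube at (8.5, -1) is absent (z outside [7.5, 12.5]); Combining (union): only the r=4 sphere is present, so the union is just that shape — area = 48.86 mm²; (rotated 60° about Z; rotation is an isometry so areas/perimeters/island counts are preserved). At z = 5.32: the r=4 sphere contributes a regular 16-gon of circumradius √(4²−1.32²) = 3.776 (area = (16/2)·3.776²·sin(360°/16) = 43.65 mm²); the cone at (-3, 15) (r1=9.5→r2=8.5) has section circumradius 9.432 here — a regular 16-gon (area = (16/2)·9.432²·sin(360°/16) = 272.34 mm²); the cube at (8.5, -1) is not intersected at this z (z outside [7.5, 12.5]); Taking the union: the 2 present regions are separate (no shared area or edge), so areas and boundary lengths simply add and each stays a separate island — area = 315.99 mm²; (whole slice rotated 60° about Z — lengths, areas and connectivity unchanged). Checking containment: at z = 5.32 the cross-section extends beyond the z = 4.2 cross-section by about 272.34 mm².

part overhangs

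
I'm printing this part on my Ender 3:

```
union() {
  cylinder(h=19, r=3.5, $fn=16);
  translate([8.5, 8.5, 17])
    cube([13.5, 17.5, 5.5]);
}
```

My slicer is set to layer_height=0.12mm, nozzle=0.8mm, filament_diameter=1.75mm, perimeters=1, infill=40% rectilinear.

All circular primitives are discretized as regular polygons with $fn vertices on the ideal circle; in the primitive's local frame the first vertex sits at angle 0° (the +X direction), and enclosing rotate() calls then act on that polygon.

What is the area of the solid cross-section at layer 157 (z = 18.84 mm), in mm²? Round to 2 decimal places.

273.75 mm²

At z = 18.84 mm: the r=3.5 cylinder contributes a regular 16-gon of circumradius 3.5 (area = (16/2)·3.500²·sin(360°/16) = 37.50 mm²); the cube at (8.5, 8.5) (footprint 13.5×17.5) is included at this height (area 236.25 mm²); Taking the union: the 2 present regions are separate (no shared area or edge), so areas and boundary lengths simply add and each stays a separate island — area = 273.75 mm². Overall, the cross-section has 2 separate islands. Net area = 273.75 mm².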